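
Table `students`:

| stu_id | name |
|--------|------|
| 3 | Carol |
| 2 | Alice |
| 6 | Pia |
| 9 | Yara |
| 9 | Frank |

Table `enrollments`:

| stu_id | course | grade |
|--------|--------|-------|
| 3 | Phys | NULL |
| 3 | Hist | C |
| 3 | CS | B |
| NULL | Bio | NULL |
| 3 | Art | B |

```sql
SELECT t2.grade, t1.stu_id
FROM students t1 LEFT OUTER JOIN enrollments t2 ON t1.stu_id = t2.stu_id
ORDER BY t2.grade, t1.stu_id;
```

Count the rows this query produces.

LEFT JOIN keeps every row from `students`; unmatched rows get NULL for `enrollments`'s columns.
Matching on t1.stu_id = t2.stu_id. A NULL in a compared column never satisfies the condition.
- stu_id=3: 4 matching t2 row(s), so 4 row(s) emitted.
- stu_id=2: no t2 row matches, row kept with t2 columns NULL.
- stu_id=6: no t2 row matches, row kept with t2 columns NULL.
- stu_id=9: no t2 row matches, row kept with t2 columns NULL.
- stu_id=9: no t2 row matches, row kept with t2 columns NULL.
Total: 4 matched + 4 padded = 8 rows.

8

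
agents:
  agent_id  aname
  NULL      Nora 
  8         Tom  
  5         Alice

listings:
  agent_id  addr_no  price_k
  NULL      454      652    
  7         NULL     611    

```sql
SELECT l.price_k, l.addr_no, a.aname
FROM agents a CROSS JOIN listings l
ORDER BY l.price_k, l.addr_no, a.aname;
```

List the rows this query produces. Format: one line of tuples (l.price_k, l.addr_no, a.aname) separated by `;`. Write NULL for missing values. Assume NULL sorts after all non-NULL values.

(611, NULL, Alice); (611, NULL, Nora); (611, NULL, Tom); (652, 454, Alice); (652, 454, Nora); (652, 454, Tom)

CROSS JOIN pairs every row of `agents` with every row of `listings`: 3 × 2 = 6 rows.
After projecting and ordering:
l.price_k | l.addr_no | a.aname
611 | NULL | Alice
611 | NULL | Nora
611 | NULL | Tom
652 | 454 | Alice
652 | 454 | Nora
652 | 454 | Tom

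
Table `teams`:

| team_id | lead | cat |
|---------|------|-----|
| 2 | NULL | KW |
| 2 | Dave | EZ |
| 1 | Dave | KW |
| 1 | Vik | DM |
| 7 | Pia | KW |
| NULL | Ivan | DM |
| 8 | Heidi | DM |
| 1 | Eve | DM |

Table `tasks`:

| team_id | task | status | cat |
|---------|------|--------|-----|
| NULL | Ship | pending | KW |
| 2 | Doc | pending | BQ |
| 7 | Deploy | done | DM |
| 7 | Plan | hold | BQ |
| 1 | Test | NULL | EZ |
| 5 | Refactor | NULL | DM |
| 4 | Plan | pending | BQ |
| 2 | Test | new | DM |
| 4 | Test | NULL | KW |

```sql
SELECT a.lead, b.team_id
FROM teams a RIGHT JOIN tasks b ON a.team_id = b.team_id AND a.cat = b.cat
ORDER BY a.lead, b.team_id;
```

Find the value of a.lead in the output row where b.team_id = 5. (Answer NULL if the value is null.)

NULL

RIGHT JOIN keeps every row from `tasks`; unmatched rows get NULL for `teams`'s columns.
Matching on a.team_id = b.team_id AND a.cat = b.cat. A NULL in a compared column never satisfies the condition.
Matched pairs: 0; unmatched b rows kept: 9.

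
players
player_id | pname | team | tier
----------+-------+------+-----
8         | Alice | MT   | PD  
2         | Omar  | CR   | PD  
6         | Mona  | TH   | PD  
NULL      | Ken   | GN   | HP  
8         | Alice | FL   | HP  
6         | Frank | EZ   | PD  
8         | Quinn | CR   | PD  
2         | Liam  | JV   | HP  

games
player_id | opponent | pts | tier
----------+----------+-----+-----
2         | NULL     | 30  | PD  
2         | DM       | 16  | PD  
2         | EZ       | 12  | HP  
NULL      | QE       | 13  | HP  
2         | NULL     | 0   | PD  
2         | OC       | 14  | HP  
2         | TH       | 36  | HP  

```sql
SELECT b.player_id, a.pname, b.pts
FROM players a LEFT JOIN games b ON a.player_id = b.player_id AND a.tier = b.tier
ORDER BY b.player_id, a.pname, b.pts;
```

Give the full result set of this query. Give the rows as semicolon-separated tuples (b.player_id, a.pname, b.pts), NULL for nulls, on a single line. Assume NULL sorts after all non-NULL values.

LEFT JOIN keeps every row from `players`; unmatched rows get NULL for `games`'s columns.
Matching on a.player_id = b.player_id AND a.tier = b.tier. A NULL in a compared column never satisfies the condition.
Matched pairs: 6; unmatched a rows kept: 6.

(2, Liam, 12); (2, Liam, 14); (2, Liam, 36); (2, Omar, 0); (2, Omar, 16); (2, Omar, 30); (NULL, Alice, NULL); (NULL, Alice, NULL); (NULL, Frank, NULL); (NULL, Ken, NULL); (NULL, Mona, NULL); (NULL, Quinn, NULL)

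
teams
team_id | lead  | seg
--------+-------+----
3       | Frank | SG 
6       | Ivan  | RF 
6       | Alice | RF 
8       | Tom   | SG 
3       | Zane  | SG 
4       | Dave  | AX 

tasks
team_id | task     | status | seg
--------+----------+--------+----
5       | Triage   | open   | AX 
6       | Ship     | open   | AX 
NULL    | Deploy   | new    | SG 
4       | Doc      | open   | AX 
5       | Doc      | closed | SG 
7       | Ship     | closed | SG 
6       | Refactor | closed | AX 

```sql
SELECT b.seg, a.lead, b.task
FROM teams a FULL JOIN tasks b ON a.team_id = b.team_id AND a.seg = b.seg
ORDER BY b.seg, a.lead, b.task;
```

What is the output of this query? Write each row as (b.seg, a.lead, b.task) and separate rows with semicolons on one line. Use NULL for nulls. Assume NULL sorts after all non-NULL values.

FULL OUTER JOIN keeps every row from both sides; unmatched rows get NULL for the other side's columns.
Matching on a.team_id = b.team_id AND a.seg = b.seg. A NULL in a compared column never satisfies the condition.
Matched pairs: 1; unmatched a rows kept: 5; unmatched b rows kept: 6.

(AX, Dave, Doc); (AX, NULL, Refactor); (AX, NULL, Ship); (AX, NULL, Triage); (SG, NULL, Deploy); (SG, NULL, Doc); (SG, NULL, Ship); (NULL, Alice, NULL); (NULL, Frank, NULL); (NULL, Ivan, NULL); (NULL, Tom, NULL); (NULL, Zane, NULL)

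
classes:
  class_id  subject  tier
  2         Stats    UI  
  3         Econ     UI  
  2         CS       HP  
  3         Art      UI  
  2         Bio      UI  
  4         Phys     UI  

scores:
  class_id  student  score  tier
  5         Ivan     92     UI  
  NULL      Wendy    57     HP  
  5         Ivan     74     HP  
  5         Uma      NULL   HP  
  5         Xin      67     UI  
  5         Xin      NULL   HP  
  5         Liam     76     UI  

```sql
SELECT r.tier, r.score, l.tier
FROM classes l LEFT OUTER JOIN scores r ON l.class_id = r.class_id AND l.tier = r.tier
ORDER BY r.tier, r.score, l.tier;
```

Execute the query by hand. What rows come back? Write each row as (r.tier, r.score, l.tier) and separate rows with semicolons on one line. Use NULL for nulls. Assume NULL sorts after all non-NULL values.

LEFT JOIN keeps every row from `classes`; unmatched rows get NULL for `scores`'s columns.
Matching on l.class_id = r.class_id AND l.tier = r.tier. A NULL in a compared column never satisfies the condition.
Matched pairs: 0; unmatched l rows kept: 6.

(NULL, NULL, HP); (NULL, NULL, UI); (NULL, NULL, UI); (NULL, NULL, UI); (NULL, NULL, UI); (NULL, NULL, UI)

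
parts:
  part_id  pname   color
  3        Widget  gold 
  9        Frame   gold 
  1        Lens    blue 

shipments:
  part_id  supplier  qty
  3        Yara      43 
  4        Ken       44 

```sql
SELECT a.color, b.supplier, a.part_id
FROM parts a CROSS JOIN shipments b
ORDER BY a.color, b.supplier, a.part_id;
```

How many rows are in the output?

6

CROSS JOIN pairs every row of `parts` with every row of `shipments`: 3 × 2 = 6 rows.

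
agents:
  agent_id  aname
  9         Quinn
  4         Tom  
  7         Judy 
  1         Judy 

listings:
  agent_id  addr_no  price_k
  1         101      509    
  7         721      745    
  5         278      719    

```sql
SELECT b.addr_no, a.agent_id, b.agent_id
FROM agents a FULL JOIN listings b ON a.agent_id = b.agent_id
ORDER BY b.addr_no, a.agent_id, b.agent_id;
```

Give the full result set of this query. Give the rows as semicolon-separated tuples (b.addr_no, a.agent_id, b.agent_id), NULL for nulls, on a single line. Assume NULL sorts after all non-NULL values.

FULL OUTER JOIN keeps every row from both sides; unmatched rows get NULL for the other side's columns.
Matching on a.agent_id = b.agent_id.
- agent_id=9: no b row matches, row kept with b columns NULL.
- agent_id=4: no b row matches, row kept with b columns NULL.
- agent_id=7: 1 matching b row(s), so 1 row(s) emitted.
- agent_id=1: 1 matching b row(s), so 1 row(s) emitted.
- 1 row(s) from b found no a partner → padded with NULL.
After projecting and ordering:
b.addr_no | a.agent_id | b.agent_id
101 | 1 | 1
278 | NULL | 5
721 | 7 | 7
NULL | 4 | NULL
NULL | 9 | NULL

(101, 1, 1); (278, NULL, 5); (721, 7, 7); (NULL, 4, NULL); (NULL, 9, NULL)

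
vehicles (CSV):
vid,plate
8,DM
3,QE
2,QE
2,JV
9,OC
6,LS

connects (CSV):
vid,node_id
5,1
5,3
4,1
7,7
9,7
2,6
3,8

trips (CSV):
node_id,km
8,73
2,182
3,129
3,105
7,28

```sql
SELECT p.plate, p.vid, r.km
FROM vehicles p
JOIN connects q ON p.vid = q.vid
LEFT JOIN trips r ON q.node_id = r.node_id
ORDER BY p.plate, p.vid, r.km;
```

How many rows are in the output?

Evaluate left to right. First `vehicles p INNER JOIN connects q` on vid: 4 row(s).
Then LEFT JOIN `trips r` on node_id: each of those 4 rows is kept; rows whose q.node_id has no match in r get NULL for r's columns.
Result: 4 row(s).

4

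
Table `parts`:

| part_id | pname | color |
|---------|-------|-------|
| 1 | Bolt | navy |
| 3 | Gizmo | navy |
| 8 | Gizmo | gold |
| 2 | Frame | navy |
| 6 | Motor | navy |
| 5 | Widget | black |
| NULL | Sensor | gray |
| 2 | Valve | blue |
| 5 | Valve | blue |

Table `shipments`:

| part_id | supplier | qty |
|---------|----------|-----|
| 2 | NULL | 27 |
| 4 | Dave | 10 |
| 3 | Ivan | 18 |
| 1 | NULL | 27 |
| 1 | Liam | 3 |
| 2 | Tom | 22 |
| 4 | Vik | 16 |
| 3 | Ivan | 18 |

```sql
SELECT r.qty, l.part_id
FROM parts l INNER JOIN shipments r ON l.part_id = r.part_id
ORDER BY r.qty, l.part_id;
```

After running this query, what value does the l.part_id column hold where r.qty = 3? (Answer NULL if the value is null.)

INNER JOIN keeps only pairs where the ON condition holds.
Matching on l.part_id = r.part_id. A NULL in a compared column never satisfies the condition.
- l row (part_id=1): matches 2 r row(s) → 2 output row(s).
- l row (part_id=3): matches 2 r row(s) → 2 output row(s).
- l row (part_id=8): no match → dropped.
- l row (part_id=2): matches 2 r row(s) → 2 output row(s).
- l row (part_id=6): no match → dropped.
- l row (part_id=5): no match → dropped.
- l row (part_id=NULL): no match → dropped.
- l row (part_id=2): matches 2 r row(s) → 2 output row(s).
- l row (part_id=5): no match → dropped.

1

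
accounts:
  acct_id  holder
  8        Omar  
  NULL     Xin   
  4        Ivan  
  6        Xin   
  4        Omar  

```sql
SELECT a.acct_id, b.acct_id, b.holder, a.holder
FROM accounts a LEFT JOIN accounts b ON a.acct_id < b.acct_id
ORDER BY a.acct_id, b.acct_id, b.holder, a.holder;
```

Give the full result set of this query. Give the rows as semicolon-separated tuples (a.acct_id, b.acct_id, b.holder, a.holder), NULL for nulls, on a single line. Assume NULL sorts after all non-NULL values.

(4, 6, Xin, Ivan); (4, 6, Xin, Omar); (4, 8, Omar, Ivan); (4, 8, Omar, Omar); (6, 8, Omar, Xin); (8, NULL, NULL, Omar); (NULL, NULL, NULL, Xin)

LEFT JOIN keeps every row from `accounts a`; unmatched rows get NULL for `accounts b`'s columns.
Matching on a.acct_id < b.acct_id. A NULL in a compared column never satisfies the condition.
Matched pairs: 5; unmatched a rows kept: 2.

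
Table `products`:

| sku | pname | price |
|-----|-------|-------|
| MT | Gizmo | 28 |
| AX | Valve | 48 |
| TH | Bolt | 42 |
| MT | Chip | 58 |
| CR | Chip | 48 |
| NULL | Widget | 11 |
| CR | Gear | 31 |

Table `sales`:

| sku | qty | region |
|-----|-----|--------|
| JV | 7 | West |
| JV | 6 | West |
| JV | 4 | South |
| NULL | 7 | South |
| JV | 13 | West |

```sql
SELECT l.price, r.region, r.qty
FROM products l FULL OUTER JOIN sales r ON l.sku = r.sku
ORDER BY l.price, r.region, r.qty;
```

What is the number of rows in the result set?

12

FULL OUTER JOIN keeps every row from both sides; unmatched rows get NULL for the other side's columns.
Matching on l.sku = r.sku. A NULL in a compared column never satisfies the condition.
- l[0] sku=MT → no match; kept with NULLs on the r side.
- l[1] sku=AX → no match; kept with NULLs on the r side.
- l[2] sku=TH → no match; kept with NULLs on the r side.
- l[3] sku=MT → no match; kept with NULLs on the r side.
- l[4] sku=CR → no match; kept with NULLs on the r side.
- l[5] sku=NULL → no match; kept with NULLs on the r side.
- l[6] sku=CR → no match; kept with NULLs on the r side.
- 5 row(s) from r found no l partner → padded with NULL.
Total: 0 matched + 12 padded = 12 rows.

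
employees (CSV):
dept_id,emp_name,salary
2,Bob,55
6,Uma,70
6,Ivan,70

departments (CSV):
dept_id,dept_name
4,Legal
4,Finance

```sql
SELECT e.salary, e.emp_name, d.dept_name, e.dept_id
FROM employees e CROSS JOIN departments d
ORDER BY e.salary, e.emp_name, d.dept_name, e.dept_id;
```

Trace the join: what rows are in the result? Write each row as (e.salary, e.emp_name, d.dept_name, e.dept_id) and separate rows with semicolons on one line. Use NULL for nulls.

(55, Bob, Finance, 2); (55, Bob, Legal, 2); (70, Ivan, Finance, 6); (70, Ivan, Legal, 6); (70, Uma, Finance, 6); (70, Uma, Legal, 6)

CROSS JOIN pairs every row of `employees` with every row of `departments`: 3 × 2 = 6 rows.
After projecting and ordering:
e.salary | e.emp_name | d.dept_name | e.dept_id
55 | Bob | Finance | 2
55 | Bob | Legal | 2
70 | Ivan | Finance | 6
70 | Ivan | Legal | 6
70 | Uma | Finance | 6
70 | Uma | Legal | 6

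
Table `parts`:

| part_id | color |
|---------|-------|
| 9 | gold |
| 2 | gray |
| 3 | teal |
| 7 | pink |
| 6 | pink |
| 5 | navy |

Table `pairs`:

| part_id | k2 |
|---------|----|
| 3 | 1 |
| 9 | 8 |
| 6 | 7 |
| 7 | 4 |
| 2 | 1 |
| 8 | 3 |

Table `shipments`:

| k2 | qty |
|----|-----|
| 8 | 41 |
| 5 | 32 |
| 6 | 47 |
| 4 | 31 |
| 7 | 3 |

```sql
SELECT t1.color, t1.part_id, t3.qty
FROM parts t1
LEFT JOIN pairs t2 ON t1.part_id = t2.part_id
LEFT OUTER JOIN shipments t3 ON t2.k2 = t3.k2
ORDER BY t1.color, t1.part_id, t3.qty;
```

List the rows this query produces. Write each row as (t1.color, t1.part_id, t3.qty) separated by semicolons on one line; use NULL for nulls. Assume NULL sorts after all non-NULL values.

(gold, 9, 41); (gray, 2, NULL); (navy, 5, NULL); (pink, 6, 3); (pink, 7, 31); (teal, 3, NULL)

Joins associate left-to-right: parts LEFT JOIN pairs on part_id gives 6 intermediate row(s).
Then LEFT JOIN `shipments t3` on k2: each of those 6 rows is kept; rows whose t2.k2 has no match in t3 get NULL for t3's columns.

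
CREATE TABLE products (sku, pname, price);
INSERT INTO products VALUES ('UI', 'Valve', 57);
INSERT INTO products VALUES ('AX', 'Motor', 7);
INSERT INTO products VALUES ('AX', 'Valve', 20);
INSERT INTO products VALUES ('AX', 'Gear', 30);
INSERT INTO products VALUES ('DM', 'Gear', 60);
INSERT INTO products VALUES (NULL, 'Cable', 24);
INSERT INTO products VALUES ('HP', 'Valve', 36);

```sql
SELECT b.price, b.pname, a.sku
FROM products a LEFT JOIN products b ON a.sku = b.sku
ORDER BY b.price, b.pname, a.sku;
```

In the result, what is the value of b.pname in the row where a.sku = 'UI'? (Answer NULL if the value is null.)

LEFT JOIN keeps every row from `products a`; unmatched rows get NULL for `products b`'s columns.
Matching on a.sku = b.sku. A NULL in a compared column never satisfies the condition.
- sku=UI: 1 matching b row(s), so 1 row(s) emitted.
- sku=AX: 3 matching b row(s), so 3 row(s) emitted.
- sku=AX: 3 matching b row(s), so 3 row(s) emitted.
- sku=AX: 3 matching b row(s), so 3 row(s) emitted.
- sku=DM: 1 matching b row(s), so 1 row(s) emitted.
- sku=NULL: no b row matches, row kept with b columns NULL.
- sku=HP: 1 matching b row(s), so 1 row(s) emitted.

Valve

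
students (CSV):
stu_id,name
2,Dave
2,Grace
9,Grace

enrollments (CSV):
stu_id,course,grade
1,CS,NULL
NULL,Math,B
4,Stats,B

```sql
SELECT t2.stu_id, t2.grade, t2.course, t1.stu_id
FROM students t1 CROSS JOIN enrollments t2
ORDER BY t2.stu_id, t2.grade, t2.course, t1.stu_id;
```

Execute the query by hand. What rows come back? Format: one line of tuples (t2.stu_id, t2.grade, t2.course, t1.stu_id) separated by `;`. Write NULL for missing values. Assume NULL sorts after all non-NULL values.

(1, NULL, CS, 2); (1, NULL, CS, 2); (1, NULL, CS, 9); (4, B, Stats, 2); (4, B, Stats, 2); (4, B, Stats, 9); (NULL, B, Math, 2); (NULL, B, Math, 2); (NULL, B, Math, 9)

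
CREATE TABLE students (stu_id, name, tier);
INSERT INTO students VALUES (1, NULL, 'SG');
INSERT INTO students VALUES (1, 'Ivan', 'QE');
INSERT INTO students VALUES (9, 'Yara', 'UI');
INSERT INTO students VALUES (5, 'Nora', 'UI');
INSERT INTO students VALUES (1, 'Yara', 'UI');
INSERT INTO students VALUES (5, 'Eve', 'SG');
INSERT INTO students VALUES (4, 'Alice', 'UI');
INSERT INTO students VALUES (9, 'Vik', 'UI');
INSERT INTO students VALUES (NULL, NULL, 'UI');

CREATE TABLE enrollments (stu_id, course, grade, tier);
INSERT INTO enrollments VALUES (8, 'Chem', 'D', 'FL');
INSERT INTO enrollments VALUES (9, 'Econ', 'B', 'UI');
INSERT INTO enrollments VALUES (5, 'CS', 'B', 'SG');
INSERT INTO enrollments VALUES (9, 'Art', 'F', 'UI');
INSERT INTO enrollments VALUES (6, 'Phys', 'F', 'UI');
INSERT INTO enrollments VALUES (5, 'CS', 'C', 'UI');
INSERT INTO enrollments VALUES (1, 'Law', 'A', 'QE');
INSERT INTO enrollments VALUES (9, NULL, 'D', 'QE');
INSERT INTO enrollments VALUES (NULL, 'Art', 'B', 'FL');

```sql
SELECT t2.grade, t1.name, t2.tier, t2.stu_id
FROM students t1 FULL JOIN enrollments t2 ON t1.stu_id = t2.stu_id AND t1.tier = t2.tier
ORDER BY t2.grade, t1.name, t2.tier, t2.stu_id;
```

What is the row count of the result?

15

FULL OUTER JOIN keeps every row from both sides; unmatched rows get NULL for the other side's columns.
Matching on t1.stu_id = t2.stu_id AND t1.tier = t2.tier. A NULL in a compared column never satisfies the condition.
Matched pairs: 7; unmatched t1 rows kept: 4; unmatched t2 rows kept: 4.
Total: 7 matched + 8 padded = 15 rows.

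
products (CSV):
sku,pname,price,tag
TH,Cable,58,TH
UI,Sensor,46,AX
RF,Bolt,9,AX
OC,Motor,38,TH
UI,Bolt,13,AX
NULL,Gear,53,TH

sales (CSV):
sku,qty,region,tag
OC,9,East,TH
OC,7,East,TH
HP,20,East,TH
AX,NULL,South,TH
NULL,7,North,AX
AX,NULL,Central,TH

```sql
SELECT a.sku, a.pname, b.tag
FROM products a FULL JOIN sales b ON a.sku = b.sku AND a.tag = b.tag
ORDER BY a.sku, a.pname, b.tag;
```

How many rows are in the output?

11

FULL OUTER JOIN keeps every row from both sides; unmatched rows get NULL for the other side's columns.
Matching on a.sku = b.sku AND a.tag = b.tag. A NULL in a compared column never satisfies the condition.
Matched pairs: 2; unmatched a rows kept: 5; unmatched b rows kept: 4.
Total: 2 matched + 9 padded = 11 rows.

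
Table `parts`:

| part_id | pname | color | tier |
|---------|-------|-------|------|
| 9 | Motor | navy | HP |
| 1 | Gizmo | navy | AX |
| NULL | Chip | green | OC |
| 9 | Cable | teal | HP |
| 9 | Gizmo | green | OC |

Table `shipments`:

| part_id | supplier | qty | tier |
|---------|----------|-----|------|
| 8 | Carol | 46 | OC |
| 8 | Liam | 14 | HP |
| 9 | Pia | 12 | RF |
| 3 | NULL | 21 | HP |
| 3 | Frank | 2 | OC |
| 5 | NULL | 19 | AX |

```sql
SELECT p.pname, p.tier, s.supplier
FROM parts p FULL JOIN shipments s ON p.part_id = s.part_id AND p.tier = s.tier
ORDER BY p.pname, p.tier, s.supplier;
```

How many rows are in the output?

FULL OUTER JOIN keeps every row from both sides; unmatched rows get NULL for the other side's columns.
Matching on p.part_id = s.part_id AND p.tier = s.tier. A NULL in a compared column never satisfies the condition.
Matched pairs: 0; unmatched p rows kept: 5; unmatched s rows kept: 6.
Total: 0 matched + 11 padded = 11 rows.

11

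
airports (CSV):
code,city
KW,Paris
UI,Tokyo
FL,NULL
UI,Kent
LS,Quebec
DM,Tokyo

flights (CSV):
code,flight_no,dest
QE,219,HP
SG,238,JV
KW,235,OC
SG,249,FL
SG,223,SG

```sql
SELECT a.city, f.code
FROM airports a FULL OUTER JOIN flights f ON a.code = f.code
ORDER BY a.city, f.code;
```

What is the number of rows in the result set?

10

FULL OUTER JOIN keeps every row from both sides; unmatched rows get NULL for the other side's columns.
Matching on a.code = f.code.
- a row (code=KW): matches 1 f row(s) → 1 output row(s).
- a row (code=UI): no match → kept, f columns NULL.
- a row (code=FL): no match → kept, f columns NULL.
- a row (code=UI): no match → kept, f columns NULL.
- a row (code=LS): no match → kept, f columns NULL.
- a row (code=DM): no match → kept, f columns NULL.
- 4 f row(s) had no a match → kept, a columns NULL.
Total: 1 matched + 9 padded = 10 rows.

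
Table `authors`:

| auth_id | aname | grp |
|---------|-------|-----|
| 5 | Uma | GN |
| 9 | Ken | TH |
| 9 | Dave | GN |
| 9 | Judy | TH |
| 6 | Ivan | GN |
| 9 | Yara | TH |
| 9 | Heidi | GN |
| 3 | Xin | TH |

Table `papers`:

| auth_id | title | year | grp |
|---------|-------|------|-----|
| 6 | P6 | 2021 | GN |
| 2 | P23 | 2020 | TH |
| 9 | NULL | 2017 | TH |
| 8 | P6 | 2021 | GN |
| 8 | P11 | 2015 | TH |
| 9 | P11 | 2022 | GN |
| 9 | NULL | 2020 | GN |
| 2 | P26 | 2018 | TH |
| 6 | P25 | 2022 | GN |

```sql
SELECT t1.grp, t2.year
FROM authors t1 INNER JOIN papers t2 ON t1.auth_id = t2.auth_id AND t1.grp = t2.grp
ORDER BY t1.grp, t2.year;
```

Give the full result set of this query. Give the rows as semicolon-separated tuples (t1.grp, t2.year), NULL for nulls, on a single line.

INNER JOIN keeps only pairs where the ON condition holds.
Matching on t1.auth_id = t2.auth_id AND t1.grp = t2.grp.
- auth_id=5, grp=GN: no matching t2 row, dropped.
- auth_id=9, grp=TH: 1 matching t2 row(s), so 1 row(s) emitted.
- auth_id=9, grp=GN: 2 matching t2 row(s), so 2 row(s) emitted.
- auth_id=9, grp=TH: 1 matching t2 row(s), so 1 row(s) emitted.
- auth_id=6, grp=GN: 2 matching t2 row(s), so 2 row(s) emitted.
- auth_id=9, grp=TH: 1 matching t2 row(s), so 1 row(s) emitted.
- auth_id=9, grp=GN: 2 matching t2 row(s), so 2 row(s) emitted.
- auth_id=3, grp=TH: no matching t2 row, dropped.
After projecting and ordering:
t1.grp | t2.year
GN | 2020
GN | 2020
GN | 2021
GN | 2022
GN | 2022
GN | 2022
TH | 2017
TH | 2017
TH | 2017

(GN, 2020); (GN, 2020); (GN, 2021); (GN, 2022); (GN, 2022); (GN, 2022); (TH, 2017); (TH, 2017); (TH, 2017)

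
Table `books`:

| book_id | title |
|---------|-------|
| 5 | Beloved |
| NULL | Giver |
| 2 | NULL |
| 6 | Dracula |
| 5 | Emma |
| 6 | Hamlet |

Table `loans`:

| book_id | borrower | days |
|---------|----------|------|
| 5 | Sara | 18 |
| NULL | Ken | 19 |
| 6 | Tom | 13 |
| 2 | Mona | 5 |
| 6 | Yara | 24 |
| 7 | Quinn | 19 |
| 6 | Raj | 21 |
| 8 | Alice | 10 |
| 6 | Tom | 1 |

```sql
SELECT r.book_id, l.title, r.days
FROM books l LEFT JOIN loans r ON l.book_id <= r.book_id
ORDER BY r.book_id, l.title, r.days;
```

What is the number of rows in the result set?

LEFT JOIN keeps every row from `books`; unmatched rows get NULL for `loans`'s columns.
Matching on l.book_id <= r.book_id. A NULL in a compared column never satisfies the condition.
- l (book_id=5) pairs with 7 row(s) of r.
- l (book_id=NULL) has no partner → padded with NULL.
- l (book_id=2) pairs with 8 row(s) of r.
- l (book_id=6) pairs with 6 row(s) of r.
- l (book_id=5) pairs with 7 row(s) of r.
- l (book_id=6) pairs with 6 row(s) of r.
Total: 34 matched + 1 padded = 35 rows.

35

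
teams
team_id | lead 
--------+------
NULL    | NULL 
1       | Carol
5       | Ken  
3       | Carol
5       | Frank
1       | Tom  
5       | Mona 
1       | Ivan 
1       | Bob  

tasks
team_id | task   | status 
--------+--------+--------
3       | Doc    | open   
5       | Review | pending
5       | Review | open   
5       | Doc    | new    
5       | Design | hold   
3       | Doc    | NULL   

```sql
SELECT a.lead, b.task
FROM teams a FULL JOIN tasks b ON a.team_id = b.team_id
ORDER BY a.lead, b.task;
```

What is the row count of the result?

19

FULL OUTER JOIN keeps every row from both sides; unmatched rows get NULL for the other side's columns.
Matching on a.team_id = b.team_id. A NULL in a compared column never satisfies the condition.
- a[0] team_id=NULL → no match; kept with NULLs on the b side.
- a[1] team_id=1 → no match; kept with NULLs on the b side.
- a[2] team_id=5 → 4 match(es) in b → 4 row(s).
- a[3] team_id=3 → 2 match(es) in b → 2 row(s).
- a[4] team_id=5 → 4 match(es) in b → 4 row(s).
- a[5] team_id=1 → no match; kept with NULLs on the b side.
- a[6] team_id=5 → 4 match(es) in b → 4 row(s).
- a[7] team_id=1 → no match; kept with NULLs on the b side.
- a[8] team_id=1 → no match; kept with NULLs on the b side.
Total: 14 matched + 5 padded = 19 rows.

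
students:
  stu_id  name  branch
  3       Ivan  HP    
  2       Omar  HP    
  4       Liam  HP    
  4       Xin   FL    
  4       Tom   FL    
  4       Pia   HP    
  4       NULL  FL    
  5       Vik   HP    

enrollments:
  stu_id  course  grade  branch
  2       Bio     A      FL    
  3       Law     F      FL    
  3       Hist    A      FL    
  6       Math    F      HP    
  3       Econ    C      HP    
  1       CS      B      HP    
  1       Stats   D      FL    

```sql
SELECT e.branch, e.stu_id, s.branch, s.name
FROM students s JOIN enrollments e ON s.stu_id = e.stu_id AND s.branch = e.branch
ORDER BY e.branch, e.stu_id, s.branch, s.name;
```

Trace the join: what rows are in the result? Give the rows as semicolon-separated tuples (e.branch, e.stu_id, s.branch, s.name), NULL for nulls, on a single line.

(HP, 3, HP, Ivan)

INNER JOIN keeps only pairs where the ON condition holds.
Matching on s.stu_id = e.stu_id AND s.branch = e.branch.
- stu_id=3, branch=HP: 1 matching e row(s), so 1 row(s) emitted.
- stu_id=2, branch=HP: no matching e row, dropped.
- stu_id=4, branch=HP: no matching e row, dropped.
- stu_id=4, branch=FL: no matching e row, dropped.
- stu_id=4, branch=FL: no matching e row, dropped.
- stu_id=4, branch=HP: no matching e row, dropped.
- stu_id=4, branch=FL: no matching e row, dropped.
- stu_id=5, branch=HP: no matching e row, dropped.
After projecting and ordering:
e.branch | e.stu_id | s.branch | s.name
HP | 3 | HP | Ivan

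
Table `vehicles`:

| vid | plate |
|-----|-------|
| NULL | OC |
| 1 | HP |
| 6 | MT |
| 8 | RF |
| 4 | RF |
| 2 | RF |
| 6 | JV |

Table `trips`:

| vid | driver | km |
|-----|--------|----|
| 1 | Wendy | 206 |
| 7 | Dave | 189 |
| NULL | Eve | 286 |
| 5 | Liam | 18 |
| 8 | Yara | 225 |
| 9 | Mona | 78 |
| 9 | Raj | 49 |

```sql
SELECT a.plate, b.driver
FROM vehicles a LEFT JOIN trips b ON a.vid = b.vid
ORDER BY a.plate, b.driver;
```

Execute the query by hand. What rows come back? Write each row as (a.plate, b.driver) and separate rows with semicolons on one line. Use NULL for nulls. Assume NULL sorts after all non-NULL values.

LEFT JOIN keeps every row from `vehicles`; unmatched rows get NULL for `trips`'s columns.
Matching on a.vid = b.vid. A NULL in a compared column never satisfies the condition.
Matched pairs: 2; unmatched a rows kept: 5.

(HP, Wendy); (JV, NULL); (MT, NULL); (OC, NULL); (RF, Yara); (RF, NULL); (RF, NULL)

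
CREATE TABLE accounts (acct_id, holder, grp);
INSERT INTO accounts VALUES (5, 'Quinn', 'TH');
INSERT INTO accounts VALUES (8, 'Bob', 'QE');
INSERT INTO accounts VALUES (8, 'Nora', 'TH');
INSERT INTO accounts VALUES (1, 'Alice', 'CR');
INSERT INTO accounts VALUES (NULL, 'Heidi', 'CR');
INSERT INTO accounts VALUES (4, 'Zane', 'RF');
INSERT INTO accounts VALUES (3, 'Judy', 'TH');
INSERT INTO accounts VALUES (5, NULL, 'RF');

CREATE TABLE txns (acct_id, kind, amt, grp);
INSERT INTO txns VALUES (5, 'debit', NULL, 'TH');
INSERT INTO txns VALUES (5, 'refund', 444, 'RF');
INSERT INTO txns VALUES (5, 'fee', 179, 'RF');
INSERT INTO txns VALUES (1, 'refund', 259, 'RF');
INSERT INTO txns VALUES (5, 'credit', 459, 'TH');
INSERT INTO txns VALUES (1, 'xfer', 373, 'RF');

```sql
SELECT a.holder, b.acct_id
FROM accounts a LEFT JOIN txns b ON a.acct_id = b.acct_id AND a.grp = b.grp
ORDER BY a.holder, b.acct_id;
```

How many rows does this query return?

10

LEFT JOIN keeps every row from `accounts`; unmatched rows get NULL for `txns`'s columns.
Matching on a.acct_id = b.acct_id AND a.grp = b.grp. A NULL in a compared column never satisfies the condition.
Matched pairs: 4; unmatched a rows kept: 6.
Total: 4 matched + 6 padded = 10 rows.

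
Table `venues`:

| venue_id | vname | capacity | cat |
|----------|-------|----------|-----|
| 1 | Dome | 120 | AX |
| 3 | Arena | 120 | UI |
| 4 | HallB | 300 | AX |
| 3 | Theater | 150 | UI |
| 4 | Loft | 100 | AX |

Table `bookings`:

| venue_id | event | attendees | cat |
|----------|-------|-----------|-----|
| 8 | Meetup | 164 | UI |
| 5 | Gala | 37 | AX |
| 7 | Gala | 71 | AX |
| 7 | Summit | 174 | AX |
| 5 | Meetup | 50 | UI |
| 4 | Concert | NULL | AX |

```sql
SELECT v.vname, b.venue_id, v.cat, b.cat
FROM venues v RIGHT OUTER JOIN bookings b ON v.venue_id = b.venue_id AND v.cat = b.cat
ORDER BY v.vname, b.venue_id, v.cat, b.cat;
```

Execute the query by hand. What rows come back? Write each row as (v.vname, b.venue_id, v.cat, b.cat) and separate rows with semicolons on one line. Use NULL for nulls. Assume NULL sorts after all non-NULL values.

RIGHT JOIN keeps every row from `bookings`; unmatched rows get NULL for `venues`'s columns.
Matching on v.venue_id = b.venue_id AND v.cat = b.cat.
Matched pairs: 2; unmatched b rows kept: 5.

(HallB, 4, AX, AX); (Loft, 4, AX, AX); (NULL, 5, NULL, AX); (NULL, 5, NULL, UI); (NULL, 7, NULL, AX); (NULL, 7, NULL, AX); (NULL, 8, NULL, UI)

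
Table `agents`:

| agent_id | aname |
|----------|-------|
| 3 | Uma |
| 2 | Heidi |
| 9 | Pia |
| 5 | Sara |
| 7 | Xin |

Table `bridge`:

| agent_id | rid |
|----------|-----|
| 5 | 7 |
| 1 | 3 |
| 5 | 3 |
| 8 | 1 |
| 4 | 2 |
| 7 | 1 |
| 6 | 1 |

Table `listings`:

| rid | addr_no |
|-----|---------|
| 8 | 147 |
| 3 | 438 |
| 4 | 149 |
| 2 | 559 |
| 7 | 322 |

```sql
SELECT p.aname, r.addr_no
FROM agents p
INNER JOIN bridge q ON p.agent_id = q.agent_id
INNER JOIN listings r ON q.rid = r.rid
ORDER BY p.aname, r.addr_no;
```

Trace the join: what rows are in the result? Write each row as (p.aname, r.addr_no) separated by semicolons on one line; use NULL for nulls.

Step 1 — p INNER JOIN q on agent_id → 3 row(s).
Then INNER JOIN `listings r` on rid: keep only rows whose q.rid appears in r.

(Sara, 322); (Sara, 438)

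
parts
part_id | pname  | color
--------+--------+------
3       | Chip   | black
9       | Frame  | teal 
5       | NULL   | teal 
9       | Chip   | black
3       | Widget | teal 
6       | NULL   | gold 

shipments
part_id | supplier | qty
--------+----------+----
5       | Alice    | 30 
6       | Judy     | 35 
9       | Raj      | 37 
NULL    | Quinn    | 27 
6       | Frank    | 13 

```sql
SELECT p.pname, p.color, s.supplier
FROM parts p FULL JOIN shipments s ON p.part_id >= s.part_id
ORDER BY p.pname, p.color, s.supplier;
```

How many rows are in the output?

FULL OUTER JOIN keeps every row from both sides; unmatched rows get NULL for the other side's columns.
Matching on p.part_id >= s.part_id. A NULL in a compared column never satisfies the condition.
- p row (part_id=3): no match → kept, s columns NULL.
- p row (part_id=9): matches 4 s row(s) → 4 output row(s).
- p row (part_id=5): matches 1 s row(s) → 1 output row(s).
- p row (part_id=9): matches 4 s row(s) → 4 output row(s).
- p row (part_id=3): no match → kept, s columns NULL.
- p row (part_id=6): matches 3 s row(s) → 3 output row(s).
- plus 1 unmatched s row(s), each kept with NULL p columns.
Total: 12 matched + 3 padded = 15 rows.

15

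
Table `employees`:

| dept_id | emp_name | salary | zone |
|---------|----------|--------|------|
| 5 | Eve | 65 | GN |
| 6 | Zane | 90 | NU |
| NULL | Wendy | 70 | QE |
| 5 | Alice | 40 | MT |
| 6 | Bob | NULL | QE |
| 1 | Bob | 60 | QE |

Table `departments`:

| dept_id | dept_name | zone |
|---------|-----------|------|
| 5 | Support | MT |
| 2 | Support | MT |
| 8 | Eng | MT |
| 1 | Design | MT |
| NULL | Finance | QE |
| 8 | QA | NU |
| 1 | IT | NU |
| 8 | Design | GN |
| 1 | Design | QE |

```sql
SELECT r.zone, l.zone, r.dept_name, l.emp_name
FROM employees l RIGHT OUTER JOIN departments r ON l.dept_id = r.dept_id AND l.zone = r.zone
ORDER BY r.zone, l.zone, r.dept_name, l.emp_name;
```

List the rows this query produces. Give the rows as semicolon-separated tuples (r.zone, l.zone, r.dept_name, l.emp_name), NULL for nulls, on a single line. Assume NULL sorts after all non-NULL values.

(GN, NULL, Design, NULL); (MT, MT, Support, Alice); (MT, NULL, Design, NULL); (MT, NULL, Eng, NULL); (MT, NULL, Support, NULL); (NU, NULL, IT, NULL); (NU, NULL, QA, NULL); (QE, QE, Design, Bob); (QE, NULL, Finance, NULL)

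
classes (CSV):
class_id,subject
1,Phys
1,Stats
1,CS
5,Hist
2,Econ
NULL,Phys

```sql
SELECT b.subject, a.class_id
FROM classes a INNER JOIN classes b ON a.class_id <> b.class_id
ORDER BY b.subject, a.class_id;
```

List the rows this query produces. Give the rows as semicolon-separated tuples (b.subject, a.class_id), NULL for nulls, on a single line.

(CS, 2); (CS, 5); (Econ, 1); (Econ, 1); (Econ, 1); (Econ, 5); (Hist, 1); (Hist, 1); (Hist, 1); (Hist, 2); (Phys, 2); (Phys, 5); (Stats, 2); (Stats, 5)

INNER JOIN keeps only pairs where the ON condition holds.
Matching on a.class_id <> b.class_id. A NULL in a compared column never satisfies the condition.
Matched pairs: 14.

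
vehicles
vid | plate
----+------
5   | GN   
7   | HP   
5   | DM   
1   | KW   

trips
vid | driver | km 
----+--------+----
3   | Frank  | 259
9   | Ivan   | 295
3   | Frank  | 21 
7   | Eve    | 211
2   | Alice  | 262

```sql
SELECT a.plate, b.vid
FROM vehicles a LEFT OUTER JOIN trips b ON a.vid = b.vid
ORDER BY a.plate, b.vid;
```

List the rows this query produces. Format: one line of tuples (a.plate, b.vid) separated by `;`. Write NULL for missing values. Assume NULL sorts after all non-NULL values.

(DM, NULL); (GN, NULL); (HP, 7); (KW, NULL)

LEFT JOIN keeps every row from `vehicles`; unmatched rows get NULL for `trips`'s columns.
Matching on a.vid = b.vid.
- a row (vid=5): no match → kept, b columns NULL.
- a row (vid=7): matches 1 b row(s) → 1 output row(s).
- a row (vid=5): no match → kept, b columns NULL.
- a row (vid=1): no match → kept, b columns NULL.
After projecting and ordering:
a.plate | b.vid
DM | NULL
GN | NULL
HP | 7
KW | NULL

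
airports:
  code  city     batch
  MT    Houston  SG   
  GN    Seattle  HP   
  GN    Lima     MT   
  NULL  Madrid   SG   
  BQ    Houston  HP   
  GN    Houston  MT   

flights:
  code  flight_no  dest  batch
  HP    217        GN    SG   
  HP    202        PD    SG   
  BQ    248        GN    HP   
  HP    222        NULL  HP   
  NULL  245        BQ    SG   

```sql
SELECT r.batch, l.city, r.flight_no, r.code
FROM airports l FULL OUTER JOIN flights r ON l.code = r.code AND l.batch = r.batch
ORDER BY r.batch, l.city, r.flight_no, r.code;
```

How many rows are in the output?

10

FULL OUTER JOIN keeps every row from both sides; unmatched rows get NULL for the other side's columns.
Matching on l.code = r.code AND l.batch = r.batch. A NULL in a compared column never satisfies the condition.
- code=MT, batch=SG: no r row matches, row kept with r columns NULL.
- code=GN, batch=HP: no r row matches, row kept with r columns NULL.
- code=GN, batch=MT: no r row matches, row kept with r columns NULL.
- code=NULL, batch=SG: no r row matches, row kept with r columns NULL.
- code=BQ, batch=HP: 1 matching r row(s), so 1 row(s) emitted.
- code=GN, batch=MT: no r row matches, row kept with r columns NULL.
- plus 4 unmatched r row(s), each kept with NULL l columns.
Total: 1 matched + 9 padded = 10 rows.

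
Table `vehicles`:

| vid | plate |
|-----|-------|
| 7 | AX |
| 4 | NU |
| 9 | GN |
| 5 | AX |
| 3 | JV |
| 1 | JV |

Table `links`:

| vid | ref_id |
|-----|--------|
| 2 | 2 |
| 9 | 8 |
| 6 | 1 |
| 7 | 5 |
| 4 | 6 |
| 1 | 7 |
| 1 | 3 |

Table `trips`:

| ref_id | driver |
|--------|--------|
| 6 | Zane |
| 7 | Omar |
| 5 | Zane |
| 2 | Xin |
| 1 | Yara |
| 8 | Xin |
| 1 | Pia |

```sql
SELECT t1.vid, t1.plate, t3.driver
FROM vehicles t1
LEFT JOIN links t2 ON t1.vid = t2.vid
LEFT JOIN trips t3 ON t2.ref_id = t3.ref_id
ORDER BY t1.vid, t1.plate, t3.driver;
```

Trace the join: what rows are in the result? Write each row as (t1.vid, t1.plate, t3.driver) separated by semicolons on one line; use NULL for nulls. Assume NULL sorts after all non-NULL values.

(1, JV, Omar); (1, JV, NULL); (3, JV, NULL); (4, NU, Zane); (5, AX, NULL); (7, AX, Zane); (9, GN, Xin)

Evaluate left to right. First `vehicles t1 LEFT JOIN links t2` on vid: 7 row(s).
Then LEFT JOIN `trips t3` on ref_id: each of those 7 rows is kept; rows whose t2.ref_id has no match in t3 get NULL for t3's columns.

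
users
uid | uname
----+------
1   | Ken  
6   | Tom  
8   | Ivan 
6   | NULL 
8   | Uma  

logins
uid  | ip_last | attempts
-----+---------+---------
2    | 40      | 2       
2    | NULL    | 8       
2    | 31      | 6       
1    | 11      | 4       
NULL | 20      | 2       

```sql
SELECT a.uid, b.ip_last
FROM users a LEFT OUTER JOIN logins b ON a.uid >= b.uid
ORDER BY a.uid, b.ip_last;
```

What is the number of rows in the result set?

17

LEFT JOIN keeps every row from `users`; unmatched rows get NULL for `logins`'s columns.
Matching on a.uid >= b.uid. A NULL in a compared column never satisfies the condition.
- a (uid=1) pairs with 1 row(s) of b.
- a (uid=6) pairs with 4 row(s) of b.
- a (uid=8) pairs with 4 row(s) of b.
- a (uid=6) pairs with 4 row(s) of b.
- a (uid=8) pairs with 4 row(s) of b.
Total: 17 rows.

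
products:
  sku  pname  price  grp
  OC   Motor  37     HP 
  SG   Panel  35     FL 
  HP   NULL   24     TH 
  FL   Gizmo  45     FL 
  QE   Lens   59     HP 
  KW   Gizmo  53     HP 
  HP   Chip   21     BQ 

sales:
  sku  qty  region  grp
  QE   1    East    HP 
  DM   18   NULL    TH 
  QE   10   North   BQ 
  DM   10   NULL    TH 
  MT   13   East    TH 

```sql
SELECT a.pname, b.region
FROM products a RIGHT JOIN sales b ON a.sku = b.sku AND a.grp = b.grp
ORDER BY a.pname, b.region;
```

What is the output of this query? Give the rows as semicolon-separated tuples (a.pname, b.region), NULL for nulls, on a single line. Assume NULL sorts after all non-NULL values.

RIGHT JOIN keeps every row from `sales`; unmatched rows get NULL for `products`'s columns.
Matching on a.sku = b.sku AND a.grp = b.grp.
- a row (sku=OC, grp=HP): no match.
- a row (sku=SG, grp=FL): no match.
- a row (sku=HP, grp=TH): no match.
- a row (sku=FL, grp=FL): no match.
- a row (sku=QE, grp=HP): matches 1 b row(s) → 1 output row(s).
- a row (sku=KW, grp=HP): no match.
- a row (sku=HP, grp=BQ): no match.
- 4 b row(s) had no a match → kept, a columns NULL.
After projecting and ordering:
a.pname | b.region
Lens | East
NULL | East
NULL | North
NULL | NULL
NULL | NULL

(Lens, East); (NULL, East); (NULL, North); (NULL, NULL); (NULL, NULL)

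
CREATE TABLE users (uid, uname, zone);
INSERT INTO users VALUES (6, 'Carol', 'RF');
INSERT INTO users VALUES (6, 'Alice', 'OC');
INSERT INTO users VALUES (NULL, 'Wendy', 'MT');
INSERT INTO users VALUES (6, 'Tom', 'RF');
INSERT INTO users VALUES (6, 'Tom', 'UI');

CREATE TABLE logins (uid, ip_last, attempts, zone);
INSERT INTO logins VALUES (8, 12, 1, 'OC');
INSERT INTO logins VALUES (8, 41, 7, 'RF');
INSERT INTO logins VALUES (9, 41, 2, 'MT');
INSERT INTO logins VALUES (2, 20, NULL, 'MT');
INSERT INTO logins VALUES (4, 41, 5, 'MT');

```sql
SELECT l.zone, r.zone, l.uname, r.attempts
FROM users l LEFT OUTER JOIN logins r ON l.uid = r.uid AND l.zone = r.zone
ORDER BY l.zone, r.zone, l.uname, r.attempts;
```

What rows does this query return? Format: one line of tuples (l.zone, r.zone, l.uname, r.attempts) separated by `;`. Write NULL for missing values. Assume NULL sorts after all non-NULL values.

(MT, NULL, Wendy, NULL); (OC, NULL, Alice, NULL); (RF, NULL, Carol, NULL); (RF, NULL, Tom, NULL); (UI, NULL, Tom, NULL)

LEFT JOIN keeps every row from `users`; unmatched rows get NULL for `logins`'s columns.
Matching on l.uid = r.uid AND l.zone = r.zone. A NULL in a compared column never satisfies the condition.
- uid=6, zone=RF: no r row matches, row kept with r columns NULL.
- uid=6, zone=OC: no r row matches, row kept with r columns NULL.
- uid=NULL, zone=MT: no r row matches, row kept with r columns NULL.
- uid=6, zone=RF: no r row matches, row kept with r columns NULL.
- uid=6, zone=UI: no r row matches, row kept with r columns NULL.
After projecting and ordering:
l.zone | r.zone | l.uname | r.attempts
MT | NULL | Wendy | NULL
OC | NULL | Alice | NULL
RF | NULL | Carol | NULL
RF | NULL | Tom | NULL
UI | NULL | Tom | NULL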